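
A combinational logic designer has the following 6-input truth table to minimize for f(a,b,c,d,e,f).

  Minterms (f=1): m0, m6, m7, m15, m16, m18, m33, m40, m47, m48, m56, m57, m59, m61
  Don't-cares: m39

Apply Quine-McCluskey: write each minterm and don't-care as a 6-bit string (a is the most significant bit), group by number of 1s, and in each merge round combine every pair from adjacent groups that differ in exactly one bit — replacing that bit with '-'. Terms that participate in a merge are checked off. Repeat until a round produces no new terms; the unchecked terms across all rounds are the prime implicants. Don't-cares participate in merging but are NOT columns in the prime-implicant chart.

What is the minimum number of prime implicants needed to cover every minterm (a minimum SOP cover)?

Round 0: 000000✓ 000110✓ 000111✓ 001111✓ 010000✓ 010010✓ 100001 100111✓ 101000✓ 101111✓ 110000✓ 111000✓ 111001✓ 111011✓ 111101✓
Round 1: -00111✓ -01111✓ -10000 0-0000 00-111✓ 00011- 0100-0 1-1000 10-111✓ 11-000 111-01 1110-1 11100-
Round 2: -0-111
PIs = {-0-111, -10000, 0-0000, 00011-, 0100-0, 1-1000, 100001, 11-000, 111-01, 1110-1, 11100-}
Coverage chart:
  m0: 0-0000 ←essential
  m6: 00011- ←essential
  m7: -0-111,00011-
  m15: -0-111 ←essential
  m16: -10000,0-0000,0100-0
  m18: 0100-0 ←essential
  m33: 100001 ←essential
  m40: 1-1000 ←essential
  m47: -0-111 ←essential
  m48: -10000,11-000
  m56: 1-1000,11-000,11100-
  m57: 111-01,1110-1,11100-
  m59: 1110-1 ←essential
  m61: 111-01 ←essential
Essential: -0-111, 0-0000, 00011-, 0100-0, 1-1000, 100001, 111-01, 1110-1
Petrick residual → -10000
Min cover (9 terms): b'def + bc'd'e'f' + a'c'd'e'f' + a'b'c'de + a'bc'd'f' + acd'e'f' + ab'c'd'e'f + abce'f + abcd'f

9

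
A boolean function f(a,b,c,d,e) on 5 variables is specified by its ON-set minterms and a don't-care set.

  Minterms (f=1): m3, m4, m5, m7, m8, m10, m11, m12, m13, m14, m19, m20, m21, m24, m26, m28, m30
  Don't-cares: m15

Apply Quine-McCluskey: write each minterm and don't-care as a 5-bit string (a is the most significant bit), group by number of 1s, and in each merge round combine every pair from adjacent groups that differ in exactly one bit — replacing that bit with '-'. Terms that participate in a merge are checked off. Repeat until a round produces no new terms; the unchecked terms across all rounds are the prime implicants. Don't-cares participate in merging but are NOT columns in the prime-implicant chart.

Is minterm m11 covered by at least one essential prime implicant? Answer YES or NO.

NO

Round 0: 00011✓ 00100✓ 00101✓ 00111✓ 01000✓ 01010✓ 01011✓ 01100✓ 01101✓ 01110✓ 01111✓ 10011✓ 10100✓ 10101✓ 11000✓ 11010✓ 11100✓ 11110✓
Round 1: -0011 -0100✓ -0101✓ -1000✓ -1010✓ -1100✓ -1110✓ 0-011✓ 0-100✓ 0-101✓ 0-111✓ 00-11✓ 001-1✓ 0010-✓ 01-00✓ 01-10✓ 01-11✓ 010-0✓ 0101-✓ 011-0✓ 011-1✓ 0110-✓ 0111-✓ 1-100✓ 1010-✓ 11-00✓ 11-10✓ 110-0✓ 111-0✓
Round 2: --100 -010- -1-00✓ -1-10✓ -10-0✓ -11-0✓ 0--11 0-1-1 0-10- 01--0✓ 01-1- 011-- 11--0✓
Round 3: -1--0
PIs = {--100, -0011, -010-, -1--0, 0--11, 0-1-1, 0-10-, 01-1-, 011--}
Coverage chart:
  m3: -0011,0--11
  m4: --100,-010-,0-10-
  m5: -010-,0-1-1,0-10-
  m7: 0--11,0-1-1
  m8: -1--0 ←essential
  m10: -1--0,01-1-
  m11: 0--11,01-1-
  m12: --100,-1--0,0-10-,011--
  m13: 0-1-1,0-10-,011--
  m14: -1--0,01-1-,011--
  m19: -0011 ←essential
  m20: --100,-010-
  m21: -010- ←essential
  m24: -1--0 ←essential
  m26: -1--0 ←essential
  m28: --100,-1--0
  m30: -1--0 ←essential
Essential: -0011, -010-, -1--0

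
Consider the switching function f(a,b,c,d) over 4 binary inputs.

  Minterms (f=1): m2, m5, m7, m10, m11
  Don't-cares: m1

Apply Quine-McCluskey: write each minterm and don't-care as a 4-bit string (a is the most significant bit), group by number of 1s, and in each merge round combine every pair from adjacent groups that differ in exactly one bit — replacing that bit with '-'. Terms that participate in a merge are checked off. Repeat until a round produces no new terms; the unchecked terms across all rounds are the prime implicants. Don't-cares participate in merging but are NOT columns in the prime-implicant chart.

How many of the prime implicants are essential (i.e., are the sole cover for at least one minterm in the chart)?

3

Round 0: 0001✓ 0010✓ 0101✓ 0111✓ 1010✓ 1011✓
Round 1: -010 0-01 01-1 101-
PIs = {-010, 0-01, 01-1, 101-}
Coverage chart:
  m2: -010 ←essential
  m5: 0-01,01-1
  m7: 01-1 ←essential
  m10: -010,101-
  m11: 101- ←essential
Essential: -010, 01-1, 101-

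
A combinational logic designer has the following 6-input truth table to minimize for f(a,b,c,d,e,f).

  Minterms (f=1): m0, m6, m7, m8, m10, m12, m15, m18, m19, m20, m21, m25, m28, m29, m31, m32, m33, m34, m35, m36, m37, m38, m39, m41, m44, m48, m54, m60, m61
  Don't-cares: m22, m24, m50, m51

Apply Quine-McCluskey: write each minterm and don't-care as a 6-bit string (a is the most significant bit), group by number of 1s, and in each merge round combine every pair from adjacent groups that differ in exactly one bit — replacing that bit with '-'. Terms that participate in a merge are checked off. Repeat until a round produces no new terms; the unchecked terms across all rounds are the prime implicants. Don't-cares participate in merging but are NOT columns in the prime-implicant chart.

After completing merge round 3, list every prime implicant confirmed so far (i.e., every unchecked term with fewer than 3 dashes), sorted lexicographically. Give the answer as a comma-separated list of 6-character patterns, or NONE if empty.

[col 0] 000000*, 000110*, 000111*, 001000*, 001010*, 001100*, 001111*, 010010*, 010011*, 010100*, 010101*, 010110*, 011000*, 011001*, 011100*, 011101*, 011111*, 100000*, 100001*, 100010*, 100011*, 100100*, 100101*, 100110*, 100111*, 101001*, 101100*, 110000*, 110010*, 110011*, 110110*, 111100*, 111101*
[col 1] -00000, -00110*, -00111*, -01100*, -10010*, -10011*, -10110*, -11100*, -11101*, 0-0110*, 0-1000*, 0-1100*, 0-1111, 00-000, 00-111, 00011-*, 001-00*, 0010-0, 01-100*, 01-101*, 010-10*, 01001-*, 0101-0, 01010-*, 011-00*, 011-01*, 01100-*, 0111-1, 01110-*, 1-0000*, 1-0010*, 1-0011*, 1-0110*, 1-1100*, 10-001, 10-100, 100-00*, 100-01*, 100-10*, 100-11*, 1000-0*, 1000-1*, 10000-*, 10001-*, 1001-0*, 1001-1*, 10010-*, 10011-*, 110-10*, 1100-0*, 11001-*, 11110-*
[col 2] --0110, --1100, -0011-, -10-10, -1001-, -1110-, 0-1-00, 01-10-, 011-0-, 1-0-10, 1-00-0, 1-001-, 100--0*, 100--1*, 100-0-*, 100-1-*, 1000--*, 1001--*
[col 3] 100---
Prime implicants: --0110, --1100, -00000, -0011-, -10-10, -1001-, -1110-, 0-1-00, 0-1111, 00-000, 00-111, 0010-0, 01-10-, 0101-0, 011-0-, 0111-1, 1-0-10, 1-00-0, 1-001-, 10-001, 10-100, 100---

--0110, --1100, -00000, -0011-, -10-10, -1001-, -1110-, 0-1-00, 0-1111, 00-000, 00-111, 0010-0, 01-10-, 0101-0, 011-0-, 0111-1, 1-0-10, 1-00-0, 1-001-, 10-001, 10-100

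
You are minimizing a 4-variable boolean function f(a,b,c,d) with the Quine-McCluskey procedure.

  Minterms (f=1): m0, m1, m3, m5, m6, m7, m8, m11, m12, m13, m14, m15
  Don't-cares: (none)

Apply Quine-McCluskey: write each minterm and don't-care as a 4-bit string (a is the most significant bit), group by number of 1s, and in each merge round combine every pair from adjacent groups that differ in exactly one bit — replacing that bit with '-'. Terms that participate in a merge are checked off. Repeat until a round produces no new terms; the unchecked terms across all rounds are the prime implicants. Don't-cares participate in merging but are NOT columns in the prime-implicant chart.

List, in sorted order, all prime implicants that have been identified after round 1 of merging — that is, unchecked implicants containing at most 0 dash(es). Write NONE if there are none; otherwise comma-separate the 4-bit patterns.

NONE

Round 0: 0000✓ 0001✓ 0011✓ 0101✓ 0110✓ 0111✓ 1000✓ 1011✓ 1100✓ 1101✓ 1110✓ 1111✓
Round 1: -000 -011✓ -101✓ -110✓ -111✓ 0-01✓ 0-11✓ 00-1✓ 000- 01-1✓ 011-✓ 1-00 1-11✓ 11-0✓ 11-1✓ 110-✓ 111-✓
Round 2: --11 -1-1 -11- 0--1 11--
PIs = {--11, -000, -1-1, -11-, 0--1, 000-, 1-00, 11--}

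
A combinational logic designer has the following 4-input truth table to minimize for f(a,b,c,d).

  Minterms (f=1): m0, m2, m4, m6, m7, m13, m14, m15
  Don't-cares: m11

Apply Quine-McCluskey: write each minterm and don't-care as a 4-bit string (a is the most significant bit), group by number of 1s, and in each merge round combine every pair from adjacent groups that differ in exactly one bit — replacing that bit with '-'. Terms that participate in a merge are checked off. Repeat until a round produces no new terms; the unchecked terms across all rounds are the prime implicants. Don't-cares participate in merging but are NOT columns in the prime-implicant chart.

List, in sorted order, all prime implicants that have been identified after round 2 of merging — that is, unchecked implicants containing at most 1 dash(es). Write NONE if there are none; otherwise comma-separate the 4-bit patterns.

1-11, 11-1

size-2^0 implicants → 0000(✓)  0010(✓)  0100(✓)  0110(✓)  0111(✓)  1011(✓)  1101(✓)  1110(✓)  1111(✓)
size-2^1 implicants → -110(✓)  -111(✓)  0-00(✓)  0-10(✓)  00-0(✓)  01-0(✓)  011-(✓)  1-11  11-1  111-(✓)
size-2^2 implicants → -11-  0--0
Unchecked terms (primes): -11-, 0--0, 1-11, 11-1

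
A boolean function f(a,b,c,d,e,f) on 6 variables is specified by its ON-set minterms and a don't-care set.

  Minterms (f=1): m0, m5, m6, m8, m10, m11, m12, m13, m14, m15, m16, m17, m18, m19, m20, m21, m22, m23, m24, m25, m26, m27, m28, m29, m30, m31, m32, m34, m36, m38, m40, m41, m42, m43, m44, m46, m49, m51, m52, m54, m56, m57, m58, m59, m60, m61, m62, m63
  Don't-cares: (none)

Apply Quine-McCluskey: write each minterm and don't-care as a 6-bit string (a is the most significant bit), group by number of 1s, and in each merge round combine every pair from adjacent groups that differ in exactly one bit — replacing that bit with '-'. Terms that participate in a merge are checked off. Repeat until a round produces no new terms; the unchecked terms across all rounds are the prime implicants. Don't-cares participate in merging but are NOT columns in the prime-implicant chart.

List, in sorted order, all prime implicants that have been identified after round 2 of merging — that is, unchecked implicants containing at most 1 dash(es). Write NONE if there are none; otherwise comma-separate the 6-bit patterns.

NONE

Round 0: 000000✓ 000101✓ 000110✓ 001000✓ 001010✓ 001011✓ 001100✓ 001101✓ 001110✓ 001111✓ 010000✓ 010001✓ 010010✓ 010011✓ 010100✓ 010101✓ 010110✓ 010111✓ 011000✓ 011001✓ 011010✓ 011011✓ 011100✓ 011101✓ 011110✓ 011111✓ 100000✓ 100010✓ 100100✓ 100110✓ 101000✓ 101001✓ 101010✓ 101011✓ 101100✓ 101110✓ 110001✓ 110011✓ 110100✓ 110110✓ 111000✓ 111001✓ 111010✓ 111011✓ 111100✓ 111101✓ 111110✓ 111111✓
Round 1: -00000✓ -00110✓ -01000✓ -01010✓ -01011✓ -01100✓ -01110✓ -10001✓ -10011✓ -10100✓ -10110✓ -11000✓ -11001✓ -11010✓ -11011✓ -11100✓ -11101✓ -11110✓ -11111✓ 0-0000✓ 0-0101✓ 0-0110✓ 0-1000✓ 0-1010✓ 0-1011✓ 0-1100✓ 0-1101✓ 0-1110✓ 0-1111✓ 00-000✓ 00-101✓ 00-110✓ 001-00✓ 001-10✓ 001-11✓ 0010-0✓ 00101-✓ 0011-0✓ 0011-1✓ 00110-✓ 00111-✓ 01-000✓ 01-001✓ 01-010✓ 01-011✓ 01-100✓ 01-101✓ 01-110✓ 01-111✓ 010-00✓ 010-01✓ 010-10✓ 010-11✓ 0100-0✓ 0100-1✓ 01000-✓ 01001-✓ 0101-0✓ 0101-1✓ 01010-✓ 01011-✓ 011-00✓ 011-01✓ 011-10✓ 011-11✓ 0110-0✓ 0110-1✓ 01100-✓ 01101-✓ 0111-0✓ 0111-1✓ 01110-✓ 01111-✓ 1-0100✓ 1-0110✓ 1-1000✓ 1-1001✓ 1-1010✓ 1-1011✓ 1-1100✓ 1-1110✓ 10-000✓ 10-010✓ 10-100✓ 10-110✓ 100-00✓ 100-10✓ 1000-0✓ 1001-0✓ 101-00✓ 101-10✓ 1010-0✓ 1010-1✓ 10100-✓ 10101-✓ 1011-0✓ 11-001✓ 11-011✓ 11-100✓ 11-110✓ 1100-1✓ 1101-0✓ 111-00✓ 111-01✓ 111-10✓ 111-11✓ 1110-0✓ 1110-1✓ 11100-✓ 11101-✓ 1111-0✓ 1111-1✓ 11110-✓ 11111-✓
Round 2: --0110✓ --1000✓ --1010✓ --1011✓ --1100✓ --1110✓ -0-000 -0-110✓ -01-00✓ -01-10✓ -010-0✓ -0101-✓ -011-0✓ -1-001✓ -1-011✓ -1-100✓ -1-110✓ -100-1✓ -101-0✓ -11-00✓ -11-01✓ -11-10✓ -11-11✓ -110-0✓ -110-1✓ -1100-✓ -1101-✓ -111-0✓ -111-1✓ -1110-✓ -1111-✓ 0--000 0--101 0--110✓ 0-1-00✓ 0-1-10✓ 0-1-11✓ 0-10-0✓ 0-101-✓ 0-11-0✓ 0-11-1✓ 0-110-✓ 0-111-✓ 001--0✓ 001-1-✓ 0011--✓ 01--00✓ 01--01✓ 01--10✓ 01--11✓ 01-0-0✓ 01-0-1✓ 01-00-✓ 01-01-✓ 01-1-0✓ 01-1-1✓ 01-10-✓ 01-11-✓ 010--0✓ 010--1✓ 010-0-✓ 010-1-✓ 0100--✓ 0101--✓ 011--0✓ 011--1✓ 011-0-✓ 011-1-✓ 0110--✓ 0111--✓ 1--100✓ 1--110✓ 1-01-0✓ 1-1-00✓ 1-1-10✓ 1-10-0✓ 1-10-1✓ 1-100-✓ 1-101-✓ 1-11-0✓ 10--00✓ 10--10✓ 10-0-0✓ 10-1-0✓ 100--0✓ 101--0✓ 1010--✓ 11-0-1✓ 11-1-0✓ 111--0✓ 111--1✓ 111-0-✓ 111-1-✓ 1110--✓ 1111--✓
Round 3: ---110 --1-00✓ --1-10✓ --10-0✓ --101- --11-0✓ -01--0✓ -1-0-1 -1-1-0 -11--0✓ -11--1✓ -11-0-✓ -11-1-✓ -110--✓ -111--✓ 0-1--0✓ 0-1-1- 0-11-- 01---0✓ 01---1✓ 01--0-✓ 01--1-✓ 01-0--✓ 01-1--✓ 010---✓ 011---✓ 1--1-0 1-1--0✓ 1-10-- 10---0 111---✓
Round 4: --1--0 -11--- 01----
PIs = {---110, --1--0, --101-, -0-000, -1-0-1, -1-1-0, -11---, 0--000, 0--101, 0-1-1-, 0-11--, 01----, 1--1-0, 1-10--, 10---0}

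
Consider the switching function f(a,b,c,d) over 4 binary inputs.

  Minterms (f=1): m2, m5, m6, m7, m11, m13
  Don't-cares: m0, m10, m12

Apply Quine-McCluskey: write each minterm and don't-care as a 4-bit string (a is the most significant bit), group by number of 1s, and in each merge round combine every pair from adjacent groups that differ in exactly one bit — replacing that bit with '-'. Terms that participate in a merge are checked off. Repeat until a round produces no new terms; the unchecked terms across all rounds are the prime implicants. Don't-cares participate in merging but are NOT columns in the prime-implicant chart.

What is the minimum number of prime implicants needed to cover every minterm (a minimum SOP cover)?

size-2^0 implicants → 0000(✓)  0010(✓)  0101(✓)  0110(✓)  0111(✓)  1010(✓)  1011(✓)  1100(✓)  1101(✓)
size-2^1 implicants → -010  -101  0-10  00-0  01-1  011-  101-  110-
Unchecked terms (primes): -010, -101, 0-10, 00-0, 01-1, 011-, 101-, 110-
Minterm coverage:
  m2 ⊆ -010,0-10,00-0
  m5 ⊆ -101,01-1
  m6 ⊆ 0-10,011-
  m7 ⊆ 01-1,011-
  m11 ⊆ 101- [E]
  m13 ⊆ -101,110-
E = {101-}
Petrick residual → -010, -101, 011-
Cover = b'cd' + bc'd + a'bc + ab'c  |cover|=4

4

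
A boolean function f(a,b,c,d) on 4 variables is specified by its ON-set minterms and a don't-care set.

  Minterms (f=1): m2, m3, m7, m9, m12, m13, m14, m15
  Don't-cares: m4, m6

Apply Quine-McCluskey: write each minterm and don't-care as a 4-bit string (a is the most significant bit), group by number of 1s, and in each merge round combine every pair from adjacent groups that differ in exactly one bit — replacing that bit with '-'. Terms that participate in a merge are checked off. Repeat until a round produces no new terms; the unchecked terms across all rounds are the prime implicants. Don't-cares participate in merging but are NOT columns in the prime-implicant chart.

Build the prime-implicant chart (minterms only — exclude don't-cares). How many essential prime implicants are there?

2

[col 0] 0010*, 0011*, 0100*, 0110*, 0111*, 1001*, 1100*, 1101*, 1110*, 1111*
[col 1] -100*, -110*, -111*, 0-10*, 0-11*, 001-*, 01-0*, 011-*, 1-01, 11-0*, 11-1*, 110-*, 111-*
[col 2] -1-0, -11-, 0-1-, 11--
Prime implicants: -1-0, -11-, 0-1-, 1-01, 11--
PI chart (minterm → PIs covering it):
  2 | 0-1-  (sole → essential)
  3 | 0-1-  (sole → essential)
  7 | -11-,0-1-
  9 | 1-01  (sole → essential)
  12 | -1-0,11--
  13 | 1-01,11--
  14 | -1-0,-11-,11--
  15 | -11-,11--
Essential prime implicants: 0-1-, 1-01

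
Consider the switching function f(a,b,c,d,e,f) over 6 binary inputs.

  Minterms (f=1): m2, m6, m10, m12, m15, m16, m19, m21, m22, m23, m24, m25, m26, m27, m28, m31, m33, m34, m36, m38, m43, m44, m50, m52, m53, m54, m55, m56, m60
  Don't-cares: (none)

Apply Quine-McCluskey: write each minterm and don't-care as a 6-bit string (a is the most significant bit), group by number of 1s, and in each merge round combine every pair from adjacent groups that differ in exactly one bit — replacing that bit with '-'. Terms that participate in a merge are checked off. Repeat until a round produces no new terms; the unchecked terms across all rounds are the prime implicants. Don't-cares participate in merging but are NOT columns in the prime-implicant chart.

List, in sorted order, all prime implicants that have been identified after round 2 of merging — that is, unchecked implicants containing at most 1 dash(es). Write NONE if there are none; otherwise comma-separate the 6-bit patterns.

Round 0: 000010✓ 000110✓ 001010✓ 001100✓ 001111✓ 010000✓ 010011✓ 010101✓ 010110✓ 010111✓ 011000✓ 011001✓ 011010✓ 011011✓ 011100✓ 011111✓ 100001 100010✓ 100100✓ 100110✓ 101011 101100✓ 110010✓ 110100✓ 110101✓ 110110✓ 110111✓ 111000✓ 111100✓
Round 1: -00010✓ -00110✓ -01100✓ -10101✓ -10110✓ -10111✓ -11000✓ -11100✓ 0-0110✓ 0-1010 0-1100✓ 0-1111 00-010 000-10✓ 01-000 01-011✓ 01-111✓ 010-11✓ 0101-1✓ 01011-✓ 011-00✓ 011-11✓ 0110-0✓ 0110-1✓ 01100-✓ 01101-✓ 1-0010✓ 1-0100✓ 1-0110✓ 1-1100✓ 10-100✓ 100-10✓ 1001-0✓ 11-100✓ 110-10✓ 1101-0✓ 1101-1✓ 11010-✓ 11011-✓ 111-00✓
Round 2: --0110 --1100 -00-10 -101-1 -1011- -11-00 01--11 0110-- 1--100 1-0-10 1-01-0 1101--
PIs = {--0110, --1100, -00-10, -101-1, -1011-, -11-00, 0-1010, 0-1111, 00-010, 01--11, 01-000, 0110--, 1--100, 1-0-10, 1-01-0, 100001, 101011, 1101--}

0-1010, 0-1111, 00-010, 01-000, 100001, 101011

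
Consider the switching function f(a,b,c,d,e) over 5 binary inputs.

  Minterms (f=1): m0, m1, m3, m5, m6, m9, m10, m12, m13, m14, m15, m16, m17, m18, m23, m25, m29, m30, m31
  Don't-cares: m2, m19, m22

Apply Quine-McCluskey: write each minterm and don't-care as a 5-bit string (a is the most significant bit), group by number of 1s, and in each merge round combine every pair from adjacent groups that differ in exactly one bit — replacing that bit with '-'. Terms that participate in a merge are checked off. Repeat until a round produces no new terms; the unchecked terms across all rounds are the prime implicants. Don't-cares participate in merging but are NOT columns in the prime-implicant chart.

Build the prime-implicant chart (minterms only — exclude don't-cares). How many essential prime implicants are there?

Round 0: 00000✓ 00001✓ 00010✓ 00011✓ 00101✓ 00110✓ 01001✓ 01010✓ 01100✓ 01101✓ 01110✓ 01111✓ 10000✓ 10001✓ 10010✓ 10011✓ 10110✓ 10111✓ 11001✓ 11101✓ 11110✓ 11111✓
Round 1: -0000✓ -0001✓ -0010✓ -0011✓ -0110✓ -1001✓ -1101✓ -1110✓ -1111✓ 0-001✓ 0-010✓ 0-101✓ 0-110✓ 00-01✓ 00-10✓ 000-0✓ 000-1✓ 0000-✓ 0001-✓ 01-01✓ 01-10✓ 011-0✓ 011-1✓ 0110-✓ 0111-✓ 1-001✓ 1-110✓ 1-111✓ 10-10✓ 10-11✓ 100-0✓ 100-1✓ 1000-✓ 1001-✓ 1011-✓ 11-01✓ 111-1✓ 1111-✓
Round 2: --001 --110 -0-10 -00-0✓ -00-1✓ -000-✓ -001-✓ -1-01 -11-1 -111- 0--01 0--10 000--✓ 011-- 1-11- 10-1- 100--✓
Round 3: -00--
PIs = {--001, --110, -0-10, -00--, -1-01, -11-1, -111-, 0--01, 0--10, 011--, 1-11-, 10-1-}
Coverage chart:
  m0: -00-- ←essential
  m1: --001,-00--,0--01
  m3: -00-- ←essential
  m5: 0--01 ←essential
  m6: --110,-0-10,0--10
  m9: --001,-1-01,0--01
  m10: 0--10 ←essential
  m12: 011-- ←essential
  m13: -1-01,-11-1,0--01,011--
  m14: --110,-111-,0--10,011--
  m15: -11-1,-111-,011--
  m16: -00-- ←essential
  m17: --001,-00--
  m18: -0-10,-00--,10-1-
  m23: 1-11-,10-1-
  m25: --001,-1-01
  m29: -1-01,-11-1
  m30: --110,-111-,1-11-
  m31: -11-1,-111-,1-11-
Essential: -00--, 0--01, 0--10, 011--

4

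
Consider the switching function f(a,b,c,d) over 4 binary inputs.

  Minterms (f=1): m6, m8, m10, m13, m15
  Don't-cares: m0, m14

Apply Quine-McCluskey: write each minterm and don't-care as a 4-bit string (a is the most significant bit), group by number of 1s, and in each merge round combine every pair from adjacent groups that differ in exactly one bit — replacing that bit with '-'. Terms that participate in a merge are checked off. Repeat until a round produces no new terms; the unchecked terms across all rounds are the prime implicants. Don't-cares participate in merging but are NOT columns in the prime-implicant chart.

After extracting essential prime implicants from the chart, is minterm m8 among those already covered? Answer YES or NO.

size-2^0 implicants → 0000(✓)  0110(✓)  1000(✓)  1010(✓)  1101(✓)  1110(✓)  1111(✓)
size-2^1 implicants → -000  -110  1-10  10-0  11-1  111-
Unchecked terms (primes): -000, -110, 1-10, 10-0, 11-1, 111-
Minterm coverage:
  m6 ⊆ -110 [E]
  m8 ⊆ -000,10-0
  m10 ⊆ 1-10,10-0
  m13 ⊆ 11-1 [E]
  m15 ⊆ 11-1,111-
E = {-110, 11-1}

NO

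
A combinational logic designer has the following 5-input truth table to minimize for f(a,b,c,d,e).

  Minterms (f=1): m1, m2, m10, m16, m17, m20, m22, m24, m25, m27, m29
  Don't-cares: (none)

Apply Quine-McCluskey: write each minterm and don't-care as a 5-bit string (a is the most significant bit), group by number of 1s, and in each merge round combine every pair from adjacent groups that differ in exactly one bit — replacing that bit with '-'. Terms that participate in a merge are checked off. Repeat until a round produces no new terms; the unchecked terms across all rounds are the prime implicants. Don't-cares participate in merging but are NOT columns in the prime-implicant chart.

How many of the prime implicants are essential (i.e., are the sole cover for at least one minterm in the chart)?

[col 0] 00001*, 00010*, 01010*, 10000*, 10001*, 10100*, 10110*, 11000*, 11001*, 11011*, 11101*
[col 1] -0001, 0-010, 1-000*, 1-001*, 10-00, 1000-*, 101-0, 11-01, 110-1, 1100-*
[col 2] 1-00-
Prime implicants: -0001, 0-010, 1-00-, 10-00, 101-0, 11-01, 110-1
PI chart (minterm → PIs covering it):
  1 | -0001  (sole → essential)
  2 | 0-010  (sole → essential)
  10 | 0-010  (sole → essential)
  16 | 1-00-,10-00
  17 | -0001,1-00-
  20 | 10-00,101-0
  22 | 101-0  (sole → essential)
  24 | 1-00-  (sole → essential)
  25 | 1-00-,11-01,110-1
  27 | 110-1  (sole → essential)
  29 | 11-01  (sole → essential)
Essential prime implicants: -0001, 0-010, 1-00-, 101-0, 11-01, 110-1

6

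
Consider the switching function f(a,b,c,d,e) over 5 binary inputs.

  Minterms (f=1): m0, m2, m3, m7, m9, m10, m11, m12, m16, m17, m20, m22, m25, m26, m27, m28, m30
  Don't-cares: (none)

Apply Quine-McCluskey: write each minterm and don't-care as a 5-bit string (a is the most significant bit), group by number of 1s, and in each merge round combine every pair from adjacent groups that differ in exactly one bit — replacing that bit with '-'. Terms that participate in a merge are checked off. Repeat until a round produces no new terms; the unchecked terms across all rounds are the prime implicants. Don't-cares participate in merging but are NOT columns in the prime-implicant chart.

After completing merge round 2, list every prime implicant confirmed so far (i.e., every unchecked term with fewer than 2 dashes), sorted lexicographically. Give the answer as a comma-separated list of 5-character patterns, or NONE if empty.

-0000, -1100, 00-11, 000-0, 1-001, 10-00, 1000-, 11-10

[col 0] 00000*, 00010*, 00011*, 00111*, 01001*, 01010*, 01011*, 01100*, 10000*, 10001*, 10100*, 10110*, 11001*, 11010*, 11011*, 11100*, 11110*
[col 1] -0000, -1001*, -1010*, -1011*, -1100, 0-010*, 0-011*, 00-11, 000-0, 0001-*, 010-1*, 0101-*, 1-001, 1-100*, 1-110*, 10-00, 1000-, 101-0*, 11-10, 110-1*, 1101-*, 111-0*
[col 2] -10-1, -101-, 0-01-, 1-1-0
Prime implicants: -0000, -10-1, -101-, -1100, 0-01-, 00-11, 000-0, 1-001, 1-1-0, 10-00, 1000-, 11-10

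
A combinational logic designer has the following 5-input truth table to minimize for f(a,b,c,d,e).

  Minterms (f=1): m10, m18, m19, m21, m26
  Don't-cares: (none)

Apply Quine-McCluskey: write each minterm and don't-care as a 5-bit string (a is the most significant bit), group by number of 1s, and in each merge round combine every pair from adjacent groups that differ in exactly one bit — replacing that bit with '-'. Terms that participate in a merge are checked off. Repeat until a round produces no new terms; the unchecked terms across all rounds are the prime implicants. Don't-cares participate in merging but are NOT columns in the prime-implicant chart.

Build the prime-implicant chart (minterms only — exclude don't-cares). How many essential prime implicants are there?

size-2^0 implicants → 01010(✓)  10010(✓)  10011(✓)  10101  11010(✓)
size-2^1 implicants → -1010  1-010  1001-
Unchecked terms (primes): -1010, 1-010, 1001-, 10101
Minterm coverage:
  m10 ⊆ -1010 [E]
  m18 ⊆ 1-010,1001-
  m19 ⊆ 1001- [E]
  m21 ⊆ 10101 [E]
  m26 ⊆ -1010,1-010
E = {-1010, 1001-, 10101}

3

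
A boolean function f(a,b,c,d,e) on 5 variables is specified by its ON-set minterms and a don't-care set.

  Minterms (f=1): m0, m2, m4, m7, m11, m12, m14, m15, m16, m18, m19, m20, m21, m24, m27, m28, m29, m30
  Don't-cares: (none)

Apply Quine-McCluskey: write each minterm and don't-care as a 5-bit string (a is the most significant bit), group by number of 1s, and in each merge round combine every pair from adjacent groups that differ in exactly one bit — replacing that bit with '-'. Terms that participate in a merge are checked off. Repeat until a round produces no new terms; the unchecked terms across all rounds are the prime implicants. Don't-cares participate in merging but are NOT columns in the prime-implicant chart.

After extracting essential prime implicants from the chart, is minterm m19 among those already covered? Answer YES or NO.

Round 0: 00000✓ 00010✓ 00100✓ 00111✓ 01011✓ 01100✓ 01110✓ 01111✓ 10000✓ 10010✓ 10011✓ 10100✓ 10101✓ 11000✓ 11011✓ 11100✓ 11101✓ 11110✓
Round 1: -0000✓ -0010✓ -0100✓ -1011 -1100✓ -1110✓ 0-100✓ 0-111 00-00✓ 000-0✓ 01-11 011-0✓ 0111- 1-000✓ 1-011 1-100✓ 1-101✓ 10-00✓ 100-0✓ 1001- 1010-✓ 11-00✓ 111-0✓ 1110-✓
Round 2: --100 -0-00 -00-0 -11-0 1--00 1-10-
PIs = {--100, -0-00, -00-0, -1011, -11-0, 0-111, 01-11, 0111-, 1--00, 1-011, 1-10-, 1001-}
Coverage chart:
  m0: -0-00,-00-0
  m2: -00-0 ←essential
  m4: --100,-0-00
  m7: 0-111 ←essential
  m11: -1011,01-11
  m12: --100,-11-0
  m14: -11-0,0111-
  m15: 0-111,01-11,0111-
  m16: -0-00,-00-0,1--00
  m18: -00-0,1001-
  m19: 1-011,1001-
  m20: --100,-0-00,1--00,1-10-
  m21: 1-10- ←essential
  m24: 1--00 ←essential
  m27: -1011,1-011
  m28: --100,-11-0,1--00,1-10-
  m29: 1-10- ←essential
  m30: -11-0 ←essential
Essential: -00-0, -11-0, 0-111, 1--00, 1-10-

NO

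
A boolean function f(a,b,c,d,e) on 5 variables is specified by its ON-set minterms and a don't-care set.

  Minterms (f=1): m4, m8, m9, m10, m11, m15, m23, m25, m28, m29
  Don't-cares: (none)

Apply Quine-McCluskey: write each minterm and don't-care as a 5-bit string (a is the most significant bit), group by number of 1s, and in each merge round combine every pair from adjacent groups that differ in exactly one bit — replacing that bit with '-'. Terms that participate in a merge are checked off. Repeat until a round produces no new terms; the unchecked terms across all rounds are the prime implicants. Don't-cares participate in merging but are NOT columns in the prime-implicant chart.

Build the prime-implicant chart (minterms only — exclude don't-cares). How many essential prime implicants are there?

5

Round 0: 00100 01000✓ 01001✓ 01010✓ 01011✓ 01111✓ 10111 11001✓ 11100✓ 11101✓
Round 1: -1001 01-11 010-0✓ 010-1✓ 0100-✓ 0101-✓ 11-01 1110-
Round 2: 010--
PIs = {-1001, 00100, 01-11, 010--, 10111, 11-01, 1110-}
Coverage chart:
  m4: 00100 ←essential
  m8: 010-- ←essential
  m9: -1001,010--
  m10: 010-- ←essential
  m11: 01-11,010--
  m15: 01-11 ←essential
  m23: 10111 ←essential
  m25: -1001,11-01
  m28: 1110- ←essential
  m29: 11-01,1110-
Essential: 00100, 01-11, 010--, 10111, 1110-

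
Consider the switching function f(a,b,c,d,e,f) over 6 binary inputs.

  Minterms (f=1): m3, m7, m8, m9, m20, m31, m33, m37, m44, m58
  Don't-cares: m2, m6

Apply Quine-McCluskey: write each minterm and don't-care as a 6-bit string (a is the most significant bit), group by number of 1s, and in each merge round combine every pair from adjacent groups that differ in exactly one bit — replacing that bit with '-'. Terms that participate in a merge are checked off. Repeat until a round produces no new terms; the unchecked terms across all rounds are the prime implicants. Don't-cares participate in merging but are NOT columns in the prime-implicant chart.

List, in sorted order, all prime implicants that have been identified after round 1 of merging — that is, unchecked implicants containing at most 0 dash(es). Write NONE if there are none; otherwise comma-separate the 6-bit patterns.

Round 0: 000010✓ 000011✓ 000110✓ 000111✓ 001000✓ 001001✓ 010100 011111 100001✓ 100101✓ 101100 111010
Round 1: 000-10✓ 000-11✓ 00001-✓ 00011-✓ 00100- 100-01
Round 2: 000-1-
PIs = {000-1-, 00100-, 010100, 011111, 100-01, 101100, 111010}

010100, 011111, 101100, 111010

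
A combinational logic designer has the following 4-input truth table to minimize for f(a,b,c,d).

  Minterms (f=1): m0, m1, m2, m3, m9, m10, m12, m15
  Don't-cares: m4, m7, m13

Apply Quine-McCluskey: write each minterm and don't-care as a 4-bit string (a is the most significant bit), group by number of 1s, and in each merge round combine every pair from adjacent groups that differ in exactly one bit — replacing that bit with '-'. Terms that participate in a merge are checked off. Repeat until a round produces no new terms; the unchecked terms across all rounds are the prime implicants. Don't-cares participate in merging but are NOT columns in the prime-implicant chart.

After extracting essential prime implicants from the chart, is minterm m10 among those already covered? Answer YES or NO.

YES

size-2^0 implicants → 0000(✓)  0001(✓)  0010(✓)  0011(✓)  0100(✓)  0111(✓)  1001(✓)  1010(✓)  1100(✓)  1101(✓)  1111(✓)
size-2^1 implicants → -001  -010  -100  -111  0-00  0-11  00-0(✓)  00-1(✓)  000-(✓)  001-(✓)  1-01  11-1  110-
size-2^2 implicants → 00--
Unchecked terms (primes): -001, -010, -100, -111, 0-00, 0-11, 00--, 1-01, 11-1, 110-
Minterm coverage:
  m0 ⊆ 0-00,00--
  m1 ⊆ -001,00--
  m2 ⊆ -010,00--
  m3 ⊆ 0-11,00--
  m9 ⊆ -001,1-01
  m10 ⊆ -010 [E]
  m12 ⊆ -100,110-
  m15 ⊆ -111,11-1
E = {-010}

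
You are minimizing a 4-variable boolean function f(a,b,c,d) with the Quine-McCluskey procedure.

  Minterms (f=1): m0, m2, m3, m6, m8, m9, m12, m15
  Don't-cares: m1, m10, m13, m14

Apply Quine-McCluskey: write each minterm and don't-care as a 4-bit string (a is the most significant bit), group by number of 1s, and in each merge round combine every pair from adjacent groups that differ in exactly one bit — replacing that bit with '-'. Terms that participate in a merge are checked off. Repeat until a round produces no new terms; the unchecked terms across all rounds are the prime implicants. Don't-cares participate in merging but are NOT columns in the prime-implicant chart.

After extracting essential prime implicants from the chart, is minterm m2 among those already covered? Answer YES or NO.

YES

size-2^0 implicants → 0000(✓)  0001(✓)  0010(✓)  0011(✓)  0110(✓)  1000(✓)  1001(✓)  1010(✓)  1100(✓)  1101(✓)  1110(✓)  1111(✓)
size-2^1 implicants → -000(✓)  -001(✓)  -010(✓)  -110(✓)  0-10(✓)  00-0(✓)  00-1(✓)  000-(✓)  001-(✓)  1-00(✓)  1-01(✓)  1-10(✓)  10-0(✓)  100-(✓)  11-0(✓)  11-1(✓)  110-(✓)  111-(✓)
size-2^2 implicants → --10  -0-0  -00-  00--  1--0  1-0-  11--
Unchecked terms (primes): --10, -0-0, -00-, 00--, 1--0, 1-0-, 11--
Minterm coverage:
  m0 ⊆ -0-0,-00-,00--
  m2 ⊆ --10,-0-0,00--
  m3 ⊆ 00-- [E]
  m6 ⊆ --10 [E]
  m8 ⊆ -0-0,-00-,1--0,1-0-
  m9 ⊆ -00-,1-0-
  m12 ⊆ 1--0,1-0-,11--
  m15 ⊆ 11-- [E]
E = {--10, 00--, 11--}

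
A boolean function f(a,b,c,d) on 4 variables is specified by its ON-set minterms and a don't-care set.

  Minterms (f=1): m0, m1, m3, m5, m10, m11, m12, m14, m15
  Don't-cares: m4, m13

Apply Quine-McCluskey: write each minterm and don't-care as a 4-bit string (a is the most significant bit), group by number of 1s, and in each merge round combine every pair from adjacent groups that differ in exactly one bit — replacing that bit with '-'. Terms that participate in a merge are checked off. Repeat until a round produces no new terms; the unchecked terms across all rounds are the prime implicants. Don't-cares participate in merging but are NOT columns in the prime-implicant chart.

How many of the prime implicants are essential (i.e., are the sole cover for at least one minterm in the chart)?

2

size-2^0 implicants → 0000(✓)  0001(✓)  0011(✓)  0100(✓)  0101(✓)  1010(✓)  1011(✓)  1100(✓)  1101(✓)  1110(✓)  1111(✓)
size-2^1 implicants → -011  -100(✓)  -101(✓)  0-00(✓)  0-01(✓)  00-1  000-(✓)  010-(✓)  1-10(✓)  1-11(✓)  101-(✓)  11-0(✓)  11-1(✓)  110-(✓)  111-(✓)
size-2^2 implicants → -10-  0-0-  1-1-  11--
Unchecked terms (primes): -011, -10-, 0-0-, 00-1, 1-1-, 11--
Minterm coverage:
  m0 ⊆ 0-0- [E]
  m1 ⊆ 0-0-,00-1
  m3 ⊆ -011,00-1
  m5 ⊆ -10-,0-0-
  m10 ⊆ 1-1- [E]
  m11 ⊆ -011,1-1-
  m12 ⊆ -10-,11--
  m14 ⊆ 1-1-,11--
  m15 ⊆ 1-1-,11--
E = {0-0-, 1-1-}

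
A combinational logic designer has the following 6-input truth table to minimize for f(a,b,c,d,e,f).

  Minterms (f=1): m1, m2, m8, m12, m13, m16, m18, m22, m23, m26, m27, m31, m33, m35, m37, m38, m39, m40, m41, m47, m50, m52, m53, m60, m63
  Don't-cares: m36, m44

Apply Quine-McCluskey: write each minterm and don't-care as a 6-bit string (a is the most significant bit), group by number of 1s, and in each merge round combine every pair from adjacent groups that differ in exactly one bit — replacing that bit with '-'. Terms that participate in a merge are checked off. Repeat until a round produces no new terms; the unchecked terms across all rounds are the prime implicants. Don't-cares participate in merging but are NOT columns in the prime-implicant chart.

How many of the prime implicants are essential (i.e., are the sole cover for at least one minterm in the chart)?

10

[col 0] 000001*, 000010*, 001000*, 001100*, 001101*, 010000*, 010010*, 010110*, 010111*, 011010*, 011011*, 011111*, 100001*, 100011*, 100100*, 100101*, 100110*, 100111*, 101000*, 101001*, 101100*, 101111*, 110010*, 110100*, 110101*, 111100*, 111111*
[col 1] -00001, -01000*, -01100*, -10010, -11111, 0-0010, 001-00*, 00110-, 01-010, 01-111, 010-10, 0100-0, 01011-, 011-11, 01101-, 1-0100*, 1-0101*, 1-1100*, 1-1111, 10-001, 10-100*, 10-111, 100-01*, 100-11*, 1000-1*, 1001-0*, 1001-1*, 10010-*, 10011-*, 101-00*, 10100-, 11-100*, 11010-*
[col 2] -01-00, 1--100, 1-010-, 100--1, 1001--
Prime implicants: -00001, -01-00, -10010, -11111, 0-0010, 00110-, 01-010, 01-111, 010-10, 0100-0, 01011-, 011-11, 01101-, 1--100, 1-010-, 1-1111, 10-001, 10-111, 100--1, 1001--, 10100-
PI chart (minterm → PIs covering it):
  1 | -00001  (sole → essential)
  2 | 0-0010  (sole → essential)
  8 | -01-00  (sole → essential)
  12 | -01-00,00110-
  13 | 00110-  (sole → essential)
  16 | 0100-0  (sole → essential)
  18 | -10010,0-0010,01-010,010-10,0100-0
  22 | 010-10,01011-
  23 | 01-111,01011-
  26 | 01-010,01101-
  27 | 011-11,01101-
  31 | -11111,01-111,011-11
  33 | -00001,10-001,100--1
  35 | 100--1  (sole → essential)
  37 | 1-010-,100--1,1001--
  38 | 1001--  (sole → essential)
  39 | 10-111,100--1,1001--
  40 | -01-00,10100-
  41 | 10-001,10100-
  47 | 1-1111,10-111
  50 | -10010  (sole → essential)
  52 | 1--100,1-010-
  53 | 1-010-  (sole → essential)
  60 | 1--100  (sole → essential)
  63 | -11111,1-1111
Essential prime implicants: -00001, -01-00, -10010, 0-0010, 00110-, 0100-0, 1--100, 1-010-, 100--1, 1001--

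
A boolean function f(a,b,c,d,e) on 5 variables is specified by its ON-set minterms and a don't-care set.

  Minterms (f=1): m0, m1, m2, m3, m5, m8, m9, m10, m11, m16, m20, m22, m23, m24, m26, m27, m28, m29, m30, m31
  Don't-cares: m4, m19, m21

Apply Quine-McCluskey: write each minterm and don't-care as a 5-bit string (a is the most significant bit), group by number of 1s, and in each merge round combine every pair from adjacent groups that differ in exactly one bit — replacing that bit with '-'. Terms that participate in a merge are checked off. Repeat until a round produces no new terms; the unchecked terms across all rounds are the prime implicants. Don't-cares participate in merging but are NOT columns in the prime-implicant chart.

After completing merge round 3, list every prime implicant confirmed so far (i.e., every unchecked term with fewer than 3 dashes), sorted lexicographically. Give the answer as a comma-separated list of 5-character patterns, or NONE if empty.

--000, --011, -0-00, -010-, -10-0, -101-, 00-0-, 1--00, 1--11, 11--0, 11-1-

Round 0: 00000✓ 00001✓ 00010✓ 00011✓ 00100✓ 00101✓ 01000✓ 01001✓ 01010✓ 01011✓ 10000✓ 10011✓ 10100✓ 10101✓ 10110✓ 10111✓ 11000✓ 11010✓ 11011✓ 11100✓ 11101✓ 11110✓ 11111✓
Round 1: -0000✓ -0011✓ -0100✓ -0101✓ -1000✓ -1010✓ -1011✓ 0-000✓ 0-001✓ 0-010✓ 0-011✓ 00-00✓ 00-01✓ 000-0✓ 000-1✓ 0000-✓ 0001-✓ 0010-✓ 010-0✓ 010-1✓ 0100-✓ 0101-✓ 1-000✓ 1-011✓ 1-100✓ 1-101✓ 1-110✓ 1-111✓ 10-00✓ 10-11✓ 101-0✓ 101-1✓ 1010-✓ 1011-✓ 11-00✓ 11-10✓ 11-11✓ 110-0✓ 1101-✓ 111-0✓ 111-1✓ 1110-✓ 1111-✓
Round 2: --000 --011 -0-00 -010- -10-0 -101- 0-0-0✓ 0-0-1✓ 0-00-✓ 0-01-✓ 00-0- 000--✓ 010--✓ 1--00 1--11 1-1-0✓ 1-1-1✓ 1-10-✓ 1-11-✓ 101--✓ 11--0 11-1- 111--✓
Round 3: 0-0-- 1-1--
PIs = {--000, --011, -0-00, -010-, -10-0, -101-, 0-0--, 00-0-, 1--00, 1--11, 1-1--, 11--0, 11-1-}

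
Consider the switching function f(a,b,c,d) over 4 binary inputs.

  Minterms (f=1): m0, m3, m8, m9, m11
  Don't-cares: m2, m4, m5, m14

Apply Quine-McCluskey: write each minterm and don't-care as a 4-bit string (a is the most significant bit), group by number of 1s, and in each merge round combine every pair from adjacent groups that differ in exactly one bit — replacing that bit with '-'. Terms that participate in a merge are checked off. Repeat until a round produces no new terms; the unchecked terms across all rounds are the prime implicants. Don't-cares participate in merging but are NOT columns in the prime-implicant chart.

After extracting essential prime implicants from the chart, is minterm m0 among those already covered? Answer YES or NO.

NO

size-2^0 implicants → 0000(✓)  0010(✓)  0011(✓)  0100(✓)  0101(✓)  1000(✓)  1001(✓)  1011(✓)  1110
size-2^1 implicants → -000  -011  0-00  00-0  001-  010-  10-1  100-
Unchecked terms (primes): -000, -011, 0-00, 00-0, 001-, 010-, 10-1, 100-, 1110
Minterm coverage:
  m0 ⊆ -000,0-00,00-0
  m3 ⊆ -011,001-
  m8 ⊆ -000,100-
  m9 ⊆ 10-1,100-
  m11 ⊆ -011,10-1
(no essential prime implicants)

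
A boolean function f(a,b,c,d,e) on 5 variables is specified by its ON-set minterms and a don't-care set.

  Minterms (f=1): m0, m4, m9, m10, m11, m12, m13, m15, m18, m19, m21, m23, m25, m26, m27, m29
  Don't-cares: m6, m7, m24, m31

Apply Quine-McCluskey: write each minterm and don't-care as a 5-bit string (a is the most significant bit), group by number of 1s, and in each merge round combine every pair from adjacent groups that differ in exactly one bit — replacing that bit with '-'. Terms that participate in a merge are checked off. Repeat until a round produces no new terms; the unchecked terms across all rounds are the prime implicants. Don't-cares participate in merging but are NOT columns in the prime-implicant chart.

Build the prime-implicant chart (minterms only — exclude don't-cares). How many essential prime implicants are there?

5

[col 0] 00000*, 00100*, 00110*, 00111*, 01001*, 01010*, 01011*, 01100*, 01101*, 01111*, 10010*, 10011*, 10101*, 10111*, 11000*, 11001*, 11010*, 11011*, 11101*, 11111*
[col 1] -0111*, -1001*, -1010*, -1011*, -1101*, -1111*, 0-100, 0-111*, 00-00, 001-0, 0011-, 01-01*, 01-11*, 010-1*, 0101-*, 011-1*, 0110-, 1-010*, 1-011*, 1-101*, 1-111*, 10-11*, 1001-*, 101-1*, 11-01*, 11-11*, 110-0*, 110-1*, 1100-*, 1101-*, 111-1*
[col 2] --111, -1-01*, -1-11*, -10-1*, -101-, -11-1*, 01--1*, 1--11, 1-01-, 1-1-1, 11--1*, 110--
[col 3] -1--1
Prime implicants: --111, -1--1, -101-, 0-100, 00-00, 001-0, 0011-, 0110-, 1--11, 1-01-, 1-1-1, 110--
PI chart (minterm → PIs covering it):
  0 | 00-00  (sole → essential)
  4 | 0-100,00-00,001-0
  9 | -1--1  (sole → essential)
  10 | -101-  (sole → essential)
  11 | -1--1,-101-
  12 | 0-100,0110-
  13 | -1--1,0110-
  15 | --111,-1--1
  18 | 1-01-  (sole → essential)
  19 | 1--11,1-01-
  21 | 1-1-1  (sole → essential)
  23 | --111,1--11,1-1-1
  25 | -1--1,110--
  26 | -101-,1-01-,110--
  27 | -1--1,-101-,1--11,1-01-,110--
  29 | -1--1,1-1-1
Essential prime implicants: -1--1, -101-, 00-00, 1-01-, 1-1-1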